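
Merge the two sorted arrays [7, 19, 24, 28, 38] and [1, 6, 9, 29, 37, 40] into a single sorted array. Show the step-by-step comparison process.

Merging process:

Compare 7 vs 1: take 1 from right. Merged: [1]
Compare 7 vs 6: take 6 from right. Merged: [1, 6]
Compare 7 vs 9: take 7 from left. Merged: [1, 6, 7]
Compare 19 vs 9: take 9 from right. Merged: [1, 6, 7, 9]
Compare 19 vs 29: take 19 from left. Merged: [1, 6, 7, 9, 19]
Compare 24 vs 29: take 24 from left. Merged: [1, 6, 7, 9, 19, 24]
Compare 28 vs 29: take 28 from left. Merged: [1, 6, 7, 9, 19, 24, 28]
Compare 38 vs 29: take 29 from right. Merged: [1, 6, 7, 9, 19, 24, 28, 29]
Compare 38 vs 37: take 37 from right. Merged: [1, 6, 7, 9, 19, 24, 28, 29, 37]
Compare 38 vs 40: take 38 from left. Merged: [1, 6, 7, 9, 19, 24, 28, 29, 37, 38]
Append remaining from right: [40]. Merged: [1, 6, 7, 9, 19, 24, 28, 29, 37, 38, 40]

Final merged array: [1, 6, 7, 9, 19, 24, 28, 29, 37, 38, 40]
Total comparisons: 10

The merged array is [1, 6, 7, 9, 19, 24, 28, 29, 37, 38, 40], requiring 10 comparisons. The merge step runs in O(n) time where n is the total number of elements.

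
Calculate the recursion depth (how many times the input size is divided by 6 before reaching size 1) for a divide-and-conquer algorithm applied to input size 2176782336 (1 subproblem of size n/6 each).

For divide and conquer with division factor 6:

Problem sizes at each level:
Level 0: 2176782336
Level 1: 362797056
Level 2: 60466176
Level 3: 10077696
Level 4: 1679616
Level 5: 279936
Level 6: 46656
Level 7: 7776
Level 8: 1296
Level 9: 216
Level 10: 36
Level 11: 6
Level 12: 1

The root is level 0 and the size-1 base case is level 12 (the tree spans levels 0 through 12, i.e. 13 levels counting the root), so the depth is the number of divisions: log_6(2176782336) = 12

The recursion tree depth is log_6(2176782336) = 12. At each level, the problem size is divided by 6, so it takes 12 divisions to reduce to a base case of size 1. The algorithm makes 1 recursive call at each level.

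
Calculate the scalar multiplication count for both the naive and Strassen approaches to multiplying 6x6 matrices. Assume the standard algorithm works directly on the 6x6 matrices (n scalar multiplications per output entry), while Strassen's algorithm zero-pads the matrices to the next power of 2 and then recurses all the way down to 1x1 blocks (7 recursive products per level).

Matrix multiplication for 6x6 matrices:

Strassen's algorithm requires power-of-2 dimensions. Pad 6x6 to 8x8 (next power of 2).

Standard algorithm: 6^3 = 216 multiplications
Strassen's algorithm: 7^(log2(8)) = 7^3 = 343 multiplications
Difference: 216 - 343 = -127 (Strassen uses MORE here due to padding overhead — for small or just-over-power-of-2 n, padding can outweigh the per-level savings)

Standard: 216 multiplications (6^3). Strassen: 343 multiplications (7^3, after padding to 8x8). Strassen reduces 8 recursive multiplications to 7 at each level.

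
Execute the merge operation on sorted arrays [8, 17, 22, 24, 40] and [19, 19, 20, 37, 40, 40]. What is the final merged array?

Merging process:

Compare 8 vs 19: take 8 from left. Merged: [8]
Compare 17 vs 19: take 17 from left. Merged: [8, 17]
Compare 22 vs 19: take 19 from right. Merged: [8, 17, 19]
Compare 22 vs 19: take 19 from right. Merged: [8, 17, 19, 19]
Compare 22 vs 20: take 20 from right. Merged: [8, 17, 19, 19, 20]
Compare 22 vs 37: take 22 from left. Merged: [8, 17, 19, 19, 20, 22]
Compare 24 vs 37: take 24 from left. Merged: [8, 17, 19, 19, 20, 22, 24]
Compare 40 vs 37: take 37 from right. Merged: [8, 17, 19, 19, 20, 22, 24, 37]
Compare 40 vs 40: take 40 from left. Merged: [8, 17, 19, 19, 20, 22, 24, 37, 40]
Append remaining from right: [40, 40]. Merged: [8, 17, 19, 19, 20, 22, 24, 37, 40, 40, 40]

Final merged array: [8, 17, 19, 19, 20, 22, 24, 37, 40, 40, 40]
Total comparisons: 9

The merged array is [8, 17, 19, 19, 20, 22, 24, 37, 40, 40, 40], requiring 9 comparisons. The merge step runs in O(n) time where n is the total number of elements.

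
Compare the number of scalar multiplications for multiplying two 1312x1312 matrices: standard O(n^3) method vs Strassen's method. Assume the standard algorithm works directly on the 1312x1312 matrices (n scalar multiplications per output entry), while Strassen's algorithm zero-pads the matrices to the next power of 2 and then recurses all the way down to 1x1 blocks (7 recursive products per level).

Matrix multiplication for 1312x1312 matrices:

Strassen's algorithm requires power-of-2 dimensions. Pad 1312x1312 to 2048x2048 (next power of 2).

Standard algorithm: 1312^3 = 2258403328 multiplications
Strassen's algorithm: 7^(log2(2048)) = 7^11 = 1977326743 multiplications
Savings: 2258403328 - 1977326743 = 281076585 multiplications

Standard: 2258403328 multiplications (1312^3). Strassen: 1977326743 multiplications (7^11, after padding to 2048x2048). Strassen reduces 8 recursive multiplications to 7 at each level.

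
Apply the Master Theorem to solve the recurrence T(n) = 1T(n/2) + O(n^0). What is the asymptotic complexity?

Master Theorem for T(n) = 1T(n/2) + O(n^0):

a = 1, b = 2, c = 0
log_b(a) = log_2(1) = 0.0000

Case 2: c = 0 = log_2(1) = 0.0000
T(n) = O(n^0 log n) = O(log n)

For T(n) = 1T(n/2) + O(n^0): log_2(1) = 0.0000. This is Case 2 of the Master Theorem (c = log_b(a), equal work at all levels), giving O(log n).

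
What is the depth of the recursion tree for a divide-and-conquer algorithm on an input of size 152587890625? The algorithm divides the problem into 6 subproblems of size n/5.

For divide and conquer with division factor 5:

Problem sizes at each level:
Level 0: 152587890625
Level 1: 30517578125
Level 2: 6103515625
Level 3: 1220703125
Level 4: 244140625
Level 5: 48828125
Level 6: 9765625
Level 7: 1953125
Level 8: 390625
Level 9: 78125
Level 10: 15625
Level 11: 3125
Level 12: 625
Level 13: 125
Level 14: 25
Level 15: 5
Level 16: 1

The root is level 0 and the size-1 base case is level 16 (the tree spans levels 0 through 16, i.e. 17 levels counting the root), so the depth is the number of divisions: log_5(152587890625) = 16

The recursion tree depth is log_5(152587890625) = 16. At each level, the problem size is divided by 5, so it takes 16 divisions to reduce to a base case of size 1. The algorithm makes 6 recursive calls at each level.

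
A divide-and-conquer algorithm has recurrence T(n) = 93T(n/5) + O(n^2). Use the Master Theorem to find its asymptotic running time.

Master Theorem for T(n) = 93T(n/5) + O(n^2):

a = 93, b = 5, c = 2
log_b(a) = log_5(93) = 2.8163

Case 1: c = 2 < log_5(93) = 2.8163
T(n) = O(n^(log_5 93))

For T(n) = 93T(n/5) + O(n^2): log_5(93) = 2.8163. This is Case 1 of the Master Theorem (c < log_b(a), work dominated by leaves), giving O(n^(log_5 93)).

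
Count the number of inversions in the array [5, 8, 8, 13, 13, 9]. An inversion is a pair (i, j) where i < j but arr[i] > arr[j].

Finding inversions in [5, 8, 8, 13, 13, 9]:

(3, 5): arr[3]=13 > arr[5]=9
(4, 5): arr[4]=13 > arr[5]=9

Total inversions: 2

The array has 2 inversion(s): (3,5), (4,5). Each pair (i,j) satisfies i < j and arr[i] > arr[j].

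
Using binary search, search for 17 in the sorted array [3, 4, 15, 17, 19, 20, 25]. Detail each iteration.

Binary search for 17 in [3, 4, 15, 17, 19, 20, 25]:

lo=0, hi=6, mid=3, arr[mid]=17 -> Found target at index 3!

Binary search finds 17 at index 3 after 1 comparisons. The search repeatedly halves the search space by comparing with the middle element.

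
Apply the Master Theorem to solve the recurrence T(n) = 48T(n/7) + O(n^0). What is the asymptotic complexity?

Master Theorem for T(n) = 48T(n/7) + O(n^0):

a = 48, b = 7, c = 0
log_b(a) = log_7(48) = 1.9894

Case 1: c = 0 < log_7(48) = 1.9894
T(n) = O(n^(log_7 48))

For T(n) = 48T(n/7) + O(n^0): log_7(48) = 1.9894. This is Case 1 of the Master Theorem (c < log_b(a), work dominated by leaves), giving O(n^(log_7 48)).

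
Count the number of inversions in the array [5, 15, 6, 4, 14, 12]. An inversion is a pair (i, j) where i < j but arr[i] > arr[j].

Finding inversions in [5, 15, 6, 4, 14, 12]:

(0, 3): arr[0]=5 > arr[3]=4
(1, 2): arr[1]=15 > arr[2]=6
(1, 3): arr[1]=15 > arr[3]=4
(1, 4): arr[1]=15 > arr[4]=14
(1, 5): arr[1]=15 > arr[5]=12
(2, 3): arr[2]=6 > arr[3]=4
(4, 5): arr[4]=14 > arr[5]=12

Total inversions: 7

The array has 7 inversion(s): (0,3), (1,2), (1,3), (1,4), (1,5), (2,3), (4,5). Each pair (i,j) satisfies i < j and arr[i] > arr[j].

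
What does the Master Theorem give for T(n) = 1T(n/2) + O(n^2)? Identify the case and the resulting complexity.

Master Theorem for T(n) = 1T(n/2) + O(n^2):

a = 1, b = 2, c = 2
log_b(a) = log_2(1) = 0.0000

Case 3: c = 2 > log_2(1) = 0.0000
T(n) = O(n^2) = O(n^2)

For T(n) = 1T(n/2) + O(n^2): log_2(1) = 0.0000. This is Case 3 of the Master Theorem (c > log_b(a), work dominated by root), giving O(n^2).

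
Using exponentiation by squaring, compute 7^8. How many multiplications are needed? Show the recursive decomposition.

Computing 7^8 by squaring (build up from 7^1; each line after the first costs one multiplication):

7^1 = 7
7^2 = (7^1)^2 = 7^2 = 49
7^4 = (7^2)^2 = 49^2 = 2401
7^8 = (7^4)^2 = 2401^2 = 5764801

Result: 5764801
Multiplications needed: 3 (3 lines after 7^1)

7^8 = 5764801. Using exponentiation by squaring, this requires 3 multiplications. The key idea: if the exponent is even, square the half-power; if odd, multiply by the base once.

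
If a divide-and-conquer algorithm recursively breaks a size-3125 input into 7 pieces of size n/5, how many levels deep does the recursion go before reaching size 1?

For divide and conquer with division factor 5:

Problem sizes at each level:
Level 0: 3125
Level 1: 625
Level 2: 125
Level 3: 25
Level 4: 5
Level 5: 1

The root is level 0 and the size-1 base case is level 5 (the tree spans levels 0 through 5, i.e. 6 levels counting the root), so the depth is the number of divisions: log_5(3125) = 5

The recursion tree depth is log_5(3125) = 5. At each level, the problem size is divided by 5, so it takes 5 divisions to reduce to a base case of size 1. The algorithm makes 7 recursive calls at each level.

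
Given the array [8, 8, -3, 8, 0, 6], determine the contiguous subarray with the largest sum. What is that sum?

Using Kadane's algorithm on [8, 8, -3, 8, 0, 6]:

Scanning through the array:
Position 1 (value 8): max_ending_here = 16, max_so_far = 16
Position 2 (value -3): max_ending_here = 13, max_so_far = 16
Position 3 (value 8): max_ending_here = 21, max_so_far = 21
Position 4 (value 0): max_ending_here = 21, max_so_far = 21
Position 5 (value 6): max_ending_here = 27, max_so_far = 27

Maximum subarray: [8, 8, -3, 8, 0, 6]
Maximum sum: 27

The maximum subarray is [8, 8, -3, 8, 0, 6] with sum 27. This subarray runs from index 0 to index 5.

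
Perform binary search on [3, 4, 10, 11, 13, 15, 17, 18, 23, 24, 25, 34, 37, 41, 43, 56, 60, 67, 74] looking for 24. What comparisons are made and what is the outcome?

Binary search for 24 in [3, 4, 10, 11, 13, 15, 17, 18, 23, 24, 25, 34, 37, 41, 43, 56, 60, 67, 74]:

lo=0, hi=18, mid=9, arr[mid]=24 -> Found target at index 9!

Binary search finds 24 at index 9 after 1 comparisons. The search repeatedly halves the search space by comparing with the middle element.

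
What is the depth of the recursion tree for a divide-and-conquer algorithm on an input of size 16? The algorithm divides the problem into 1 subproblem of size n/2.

For divide and conquer with division factor 2:

Problem sizes at each level:
Level 0: 16
Level 1: 8
Level 2: 4
Level 3: 2
Level 4: 1

The root is level 0 and the size-1 base case is level 4 (the tree spans levels 0 through 4, i.e. 5 levels counting the root), so the depth is the number of divisions: log_2(16) = 4

The recursion tree depth is log_2(16) = 4. At each level, the problem size is divided by 2, so it takes 4 divisions to reduce to a base case of size 1. The algorithm makes 1 recursive call at each level.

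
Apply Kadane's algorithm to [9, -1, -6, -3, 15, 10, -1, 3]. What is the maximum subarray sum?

Using Kadane's algorithm on [9, -1, -6, -3, 15, 10, -1, 3]:

Scanning through the array:
Position 1 (value -1): max_ending_here = 8, max_so_far = 9
Position 2 (value -6): max_ending_here = 2, max_so_far = 9
Position 3 (value -3): max_ending_here = -1, max_so_far = 9
Position 4 (value 15): max_ending_here = 15, max_so_far = 15
Position 5 (value 10): max_ending_here = 25, max_so_far = 25
Position 6 (value -1): max_ending_here = 24, max_so_far = 25
Position 7 (value 3): max_ending_here = 27, max_so_far = 27

Maximum subarray: [15, 10, -1, 3]
Maximum sum: 27

The maximum subarray is [15, 10, -1, 3] with sum 27. This subarray runs from index 4 to index 7.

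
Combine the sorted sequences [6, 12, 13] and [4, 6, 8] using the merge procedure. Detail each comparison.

Merging process:

Compare 6 vs 4: take 4 from right. Merged: [4]
Compare 6 vs 6: take 6 from left. Merged: [4, 6]
Compare 12 vs 6: take 6 from right. Merged: [4, 6, 6]
Compare 12 vs 8: take 8 from right. Merged: [4, 6, 6, 8]
Append remaining from left: [12, 13]. Merged: [4, 6, 6, 8, 12, 13]

Final merged array: [4, 6, 6, 8, 12, 13]
Total comparisons: 4

The merged array is [4, 6, 6, 8, 12, 13], requiring 4 comparisons. The merge step runs in O(n) time where n is the total number of elements.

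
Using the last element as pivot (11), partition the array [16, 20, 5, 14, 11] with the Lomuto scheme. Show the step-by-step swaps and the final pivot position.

Lomuto partition with pivot = 11:

Initial array: [16, 20, 5, 14, 11]

arr[0]=16 > 11: no swap
arr[1]=20 > 11: no swap
arr[2]=5 <= 11: swap with position 0, array becomes [5, 20, 16, 14, 11]
arr[3]=14 > 11: no swap

Place pivot at position 1: [5, 11, 16, 14, 20]
Pivot position: 1

After partitioning with pivot 11, the array becomes [5, 11, 16, 14, 20]. The pivot is placed at index 1. All elements to the left of the pivot are <= 11, and all elements to the right are > 11.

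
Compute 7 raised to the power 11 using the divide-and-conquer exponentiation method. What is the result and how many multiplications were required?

Computing 7^11 by squaring (build up from 7^1; each line after the first costs one multiplication):

7^1 = 7
7^2 = (7^1)^2 = 7^2 = 49
7^4 = (7^2)^2 = 49^2 = 2401
7^5 = 7 * 7^4 = 7 * 2401 = 16807
7^10 = (7^5)^2 = 16807^2 = 282475249
7^11 = 7 * 7^10 = 7 * 282475249 = 1977326743

Result: 1977326743
Multiplications needed: 5 (5 lines after 7^1)

7^11 = 1977326743. Using exponentiation by squaring, this requires 5 multiplications. The key idea: if the exponent is even, square the half-power; if odd, multiply by the base once.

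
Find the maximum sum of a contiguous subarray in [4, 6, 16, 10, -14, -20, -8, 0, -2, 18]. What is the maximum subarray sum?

Using Kadane's algorithm on [4, 6, 16, 10, -14, -20, -8, 0, -2, 18]:

Scanning through the array:
Position 1 (value 6): max_ending_here = 10, max_so_far = 10
Position 2 (value 16): max_ending_here = 26, max_so_far = 26
Position 3 (value 10): max_ending_here = 36, max_so_far = 36
Position 4 (value -14): max_ending_here = 22, max_so_far = 36
Position 5 (value -20): max_ending_here = 2, max_so_far = 36
Position 6 (value -8): max_ending_here = -6, max_so_far = 36
Position 7 (value 0): max_ending_here = 0, max_so_far = 36
Position 8 (value -2): max_ending_here = -2, max_so_far = 36
Position 9 (value 18): max_ending_here = 18, max_so_far = 36

Maximum subarray: [4, 6, 16, 10]
Maximum sum: 36

The maximum subarray is [4, 6, 16, 10] with sum 36. This subarray runs from index 0 to index 3.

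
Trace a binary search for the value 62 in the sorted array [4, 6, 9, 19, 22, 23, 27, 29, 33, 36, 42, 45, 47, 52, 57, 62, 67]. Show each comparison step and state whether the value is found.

Binary search for 62 in [4, 6, 9, 19, 22, 23, 27, 29, 33, 36, 42, 45, 47, 52, 57, 62, 67]:

lo=0, hi=16, mid=8, arr[mid]=33 -> 33 < 62, search right half
lo=9, hi=16, mid=12, arr[mid]=47 -> 47 < 62, search right half
lo=13, hi=16, mid=14, arr[mid]=57 -> 57 < 62, search right half
lo=15, hi=16, mid=15, arr[mid]=62 -> Found target at index 15!

Binary search finds 62 at index 15 after 4 comparisons. The search repeatedly halves the search space by comparing with the middle element.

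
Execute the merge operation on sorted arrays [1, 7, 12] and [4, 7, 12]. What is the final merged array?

Merging process:

Compare 1 vs 4: take 1 from left. Merged: [1]
Compare 7 vs 4: take 4 from right. Merged: [1, 4]
Compare 7 vs 7: take 7 from left. Merged: [1, 4, 7]
Compare 12 vs 7: take 7 from right. Merged: [1, 4, 7, 7]
Compare 12 vs 12: take 12 from left. Merged: [1, 4, 7, 7, 12]
Append remaining from right: [12]. Merged: [1, 4, 7, 7, 12, 12]

Final merged array: [1, 4, 7, 7, 12, 12]
Total comparisons: 5

The merged array is [1, 4, 7, 7, 12, 12], requiring 5 comparisons. The merge step runs in O(n) time where n is the total number of elements.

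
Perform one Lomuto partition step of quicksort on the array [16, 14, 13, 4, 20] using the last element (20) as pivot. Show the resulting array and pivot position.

Lomuto partition with pivot = 20:

Initial array: [16, 14, 13, 4, 20]

arr[0]=16 <= 20: swap with position 0, array becomes [16, 14, 13, 4, 20]
arr[1]=14 <= 20: swap with position 1, array becomes [16, 14, 13, 4, 20]
arr[2]=13 <= 20: swap with position 2, array becomes [16, 14, 13, 4, 20]
arr[3]=4 <= 20: swap with position 3, array becomes [16, 14, 13, 4, 20]

Place pivot at position 4: [16, 14, 13, 4, 20]
Pivot position: 4

After partitioning with pivot 20, the array becomes [16, 14, 13, 4, 20]. The pivot is placed at index 4. All elements to the left of the pivot are <= 20, and all elements to the right are > 20.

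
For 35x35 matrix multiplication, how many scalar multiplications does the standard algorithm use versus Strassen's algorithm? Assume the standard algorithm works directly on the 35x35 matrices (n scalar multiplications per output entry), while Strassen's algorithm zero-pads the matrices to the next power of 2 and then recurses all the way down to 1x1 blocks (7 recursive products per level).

Matrix multiplication for 35x35 matrices:

Strassen's algorithm requires power-of-2 dimensions. Pad 35x35 to 64x64 (next power of 2).

Standard algorithm: 35^3 = 42875 multiplications
Strassen's algorithm: 7^(log2(64)) = 7^6 = 117649 multiplications
Difference: 42875 - 117649 = -74774 (Strassen uses MORE here due to padding overhead — for small or just-over-power-of-2 n, padding can outweigh the per-level savings)

Standard: 42875 multiplications (35^3). Strassen: 117649 multiplications (7^6, after padding to 64x64). Strassen reduces 8 recursive multiplications to 7 at each level.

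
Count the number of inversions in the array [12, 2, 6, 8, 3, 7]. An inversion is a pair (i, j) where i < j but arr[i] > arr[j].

Finding inversions in [12, 2, 6, 8, 3, 7]:

(0, 1): arr[0]=12 > arr[1]=2
(0, 2): arr[0]=12 > arr[2]=6
(0, 3): arr[0]=12 > arr[3]=8
(0, 4): arr[0]=12 > arr[4]=3
(0, 5): arr[0]=12 > arr[5]=7
(2, 4): arr[2]=6 > arr[4]=3
(3, 4): arr[3]=8 > arr[4]=3
(3, 5): arr[3]=8 > arr[5]=7

Total inversions: 8

The array has 8 inversion(s): (0,1), (0,2), (0,3), (0,4), (0,5), (2,4), (3,4), (3,5). Each pair (i,j) satisfies i < j and arr[i] > arr[j].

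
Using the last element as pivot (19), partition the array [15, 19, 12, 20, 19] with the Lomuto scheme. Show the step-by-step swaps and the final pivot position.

Lomuto partition with pivot = 19:

Initial array: [15, 19, 12, 20, 19]

arr[0]=15 <= 19: swap with position 0, array becomes [15, 19, 12, 20, 19]
arr[1]=19 <= 19: swap with position 1, array becomes [15, 19, 12, 20, 19]
arr[2]=12 <= 19: swap with position 2, array becomes [15, 19, 12, 20, 19]
arr[3]=20 > 19: no swap

Place pivot at position 3: [15, 19, 12, 19, 20]
Pivot position: 3

After partitioning with pivot 19, the array becomes [15, 19, 12, 19, 20]. The pivot is placed at index 3. All elements to the left of the pivot are <= 19, and all elements to the right are > 19.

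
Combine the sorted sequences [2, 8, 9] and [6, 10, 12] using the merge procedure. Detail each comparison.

Merging process:

Compare 2 vs 6: take 2 from left. Merged: [2]
Compare 8 vs 6: take 6 from right. Merged: [2, 6]
Compare 8 vs 10: take 8 from left. Merged: [2, 6, 8]
Compare 9 vs 10: take 9 from left. Merged: [2, 6, 8, 9]
Append remaining from right: [10, 12]. Merged: [2, 6, 8, 9, 10, 12]

Final merged array: [2, 6, 8, 9, 10, 12]
Total comparisons: 4

The merged array is [2, 6, 8, 9, 10, 12], requiring 4 comparisons. The merge step runs in O(n) time where n is the total number of elements.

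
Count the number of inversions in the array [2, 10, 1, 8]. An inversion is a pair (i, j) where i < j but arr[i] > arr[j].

Finding inversions in [2, 10, 1, 8]:

(0, 2): arr[0]=2 > arr[2]=1
(1, 2): arr[1]=10 > arr[2]=1
(1, 3): arr[1]=10 > arr[3]=8

Total inversions: 3

The array has 3 inversion(s): (0,2), (1,2), (1,3). Each pair (i,j) satisfies i < j and arr[i] > arr[j].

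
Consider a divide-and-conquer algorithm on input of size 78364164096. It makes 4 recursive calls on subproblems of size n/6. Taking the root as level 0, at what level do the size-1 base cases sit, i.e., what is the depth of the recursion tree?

For divide and conquer with division factor 6:

Problem sizes at each level:
Level 0: 78364164096
Level 1: 13060694016
Level 2: 2176782336
Level 3: 362797056
Level 4: 60466176
Level 5: 10077696
Level 6: 1679616
Level 7: 279936
Level 8: 46656
Level 9: 7776
Level 10: 1296
Level 11: 216
Level 12: 36
Level 13: 6
Level 14: 1

The root is level 0 and the size-1 base case is level 14 (the tree spans levels 0 through 14, i.e. 15 levels counting the root), so the depth is the number of divisions: log_6(78364164096) = 14

The recursion tree depth is log_6(78364164096) = 14. At each level, the problem size is divided by 6, so it takes 14 divisions to reduce to a base case of size 1. The algorithm makes 4 recursive calls at each level.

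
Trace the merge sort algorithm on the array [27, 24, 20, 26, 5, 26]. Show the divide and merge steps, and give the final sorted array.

Merge sort trace:

Split: [27, 24, 20, 26, 5, 26] -> [27, 24, 20] and [26, 5, 26]
  Split: [27, 24, 20] -> [27] and [24, 20]
    Split: [24, 20] -> [24] and [20]
    Merge: [24] + [20] -> [20, 24]
  Merge: [27] + [20, 24] -> [20, 24, 27]
  Split: [26, 5, 26] -> [26] and [5, 26]
    Split: [5, 26] -> [5] and [26]
    Merge: [5] + [26] -> [5, 26]
  Merge: [26] + [5, 26] -> [5, 26, 26]
Merge: [20, 24, 27] + [5, 26, 26] -> [5, 20, 24, 26, 26, 27]

Final sorted array: [5, 20, 24, 26, 26, 27]

The merge sort proceeds by recursively splitting the array and merging sorted halves.
After all merges, the sorted array is [5, 20, 24, 26, 26, 27].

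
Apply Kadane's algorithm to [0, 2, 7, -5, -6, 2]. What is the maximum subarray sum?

Using Kadane's algorithm on [0, 2, 7, -5, -6, 2]:

Scanning through the array:
Position 1 (value 2): max_ending_here = 2, max_so_far = 2
Position 2 (value 7): max_ending_here = 9, max_so_far = 9
Position 3 (value -5): max_ending_here = 4, max_so_far = 9
Position 4 (value -6): max_ending_here = -2, max_so_far = 9
Position 5 (value 2): max_ending_here = 2, max_so_far = 9

Maximum subarray: [0, 2, 7]
Maximum sum: 9

The maximum subarray is [0, 2, 7] with sum 9. This subarray runs from index 0 to index 2.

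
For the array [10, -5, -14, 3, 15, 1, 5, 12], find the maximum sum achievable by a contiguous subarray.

Using Kadane's algorithm on [10, -5, -14, 3, 15, 1, 5, 12]:

Scanning through the array:
Position 1 (value -5): max_ending_here = 5, max_so_far = 10
Position 2 (value -14): max_ending_here = -9, max_so_far = 10
Position 3 (value 3): max_ending_here = 3, max_so_far = 10
Position 4 (value 15): max_ending_here = 18, max_so_far = 18
Position 5 (value 1): max_ending_here = 19, max_so_far = 19
Position 6 (value 5): max_ending_here = 24, max_so_far = 24
Position 7 (value 12): max_ending_here = 36, max_so_far = 36

Maximum subarray: [3, 15, 1, 5, 12]
Maximum sum: 36

The maximum subarray is [3, 15, 1, 5, 12] with sum 36. This subarray runs from index 3 to index 7.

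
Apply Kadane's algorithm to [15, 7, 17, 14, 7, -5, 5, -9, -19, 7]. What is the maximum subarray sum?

Using Kadane's algorithm on [15, 7, 17, 14, 7, -5, 5, -9, -19, 7]:

Scanning through the array:
Position 1 (value 7): max_ending_here = 22, max_so_far = 22
Position 2 (value 17): max_ending_here = 39, max_so_far = 39
Position 3 (value 14): max_ending_here = 53, max_so_far = 53
Position 4 (value 7): max_ending_here = 60, max_so_far = 60
Position 5 (value -5): max_ending_here = 55, max_so_far = 60
Position 6 (value 5): max_ending_here = 60, max_so_far = 60
Position 7 (value -9): max_ending_here = 51, max_so_far = 60
Position 8 (value -19): max_ending_here = 32, max_so_far = 60
Position 9 (value 7): max_ending_here = 39, max_so_far = 60

Maximum subarray: [15, 7, 17, 14, 7]
Maximum sum: 60

The maximum subarray is [15, 7, 17, 14, 7] with sum 60. This subarray runs from index 0 to index 4.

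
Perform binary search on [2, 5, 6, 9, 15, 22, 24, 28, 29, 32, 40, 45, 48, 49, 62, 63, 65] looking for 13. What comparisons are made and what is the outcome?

Binary search for 13 in [2, 5, 6, 9, 15, 22, 24, 28, 29, 32, 40, 45, 48, 49, 62, 63, 65]:

lo=0, hi=16, mid=8, arr[mid]=29 -> 29 > 13, search left half
lo=0, hi=7, mid=3, arr[mid]=9 -> 9 < 13, search right half
lo=4, hi=7, mid=5, arr[mid]=22 -> 22 > 13, search left half
lo=4, hi=4, mid=4, arr[mid]=15 -> 15 > 13, search left half
lo=4 > hi=3, target 13 not found

Binary search determines that 13 is not in the array after 4 comparisons. The search space was exhausted without finding the target.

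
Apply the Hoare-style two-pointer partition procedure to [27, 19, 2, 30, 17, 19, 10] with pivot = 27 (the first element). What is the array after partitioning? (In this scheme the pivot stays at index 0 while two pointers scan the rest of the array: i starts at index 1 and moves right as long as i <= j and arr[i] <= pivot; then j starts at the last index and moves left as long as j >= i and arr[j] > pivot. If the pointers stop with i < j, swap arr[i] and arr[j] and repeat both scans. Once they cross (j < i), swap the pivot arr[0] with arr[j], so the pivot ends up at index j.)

Hoare-style two-pointer partition with pivot = 27:

Initial array: [27, 19, 2, 30, 17, 19, 10]

Pointers start at i = 1, j = 6.
i stops at index 3 (arr[3]=30 > 27), j stops at index 6 (arr[6]=10 <= 27): swap arr[3] and arr[6], array becomes [27, 19, 2, 10, 17, 19, 30]
i ends at 6, j ends at 5: the pointers have crossed (j < i), so scanning stops.

Swap pivot arr[0] with arr[5] to place pivot at position 5: [19, 19, 2, 10, 17, 27, 30]
Pivot position: 5

After partitioning with pivot 27, the array becomes [19, 19, 2, 10, 17, 27, 30]. The pivot is placed at index 5. All elements to the left of the pivot are <= 27, and all elements to the right are > 27.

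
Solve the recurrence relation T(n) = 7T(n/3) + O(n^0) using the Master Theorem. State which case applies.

Master Theorem for T(n) = 7T(n/3) + O(n^0):

a = 7, b = 3, c = 0
log_b(a) = log_3(7) = 1.7712

Case 1: c = 0 < log_3(7) = 1.7712
T(n) = O(n^(log_3 7))

For T(n) = 7T(n/3) + O(n^0): log_3(7) = 1.7712. This is Case 1 of the Master Theorem (c < log_b(a), work dominated by leaves), giving O(n^(log_3 7)).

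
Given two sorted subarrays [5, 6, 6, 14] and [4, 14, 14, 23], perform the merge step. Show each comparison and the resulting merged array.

Merging process:

Compare 5 vs 4: take 4 from right. Merged: [4]
Compare 5 vs 14: take 5 from left. Merged: [4, 5]
Compare 6 vs 14: take 6 from left. Merged: [4, 5, 6]
Compare 6 vs 14: take 6 from left. Merged: [4, 5, 6, 6]
Compare 14 vs 14: take 14 from left. Merged: [4, 5, 6, 6, 14]
Append remaining from right: [14, 14, 23]. Merged: [4, 5, 6, 6, 14, 14, 14, 23]

Final merged array: [4, 5, 6, 6, 14, 14, 14, 23]
Total comparisons: 5

The merged array is [4, 5, 6, 6, 14, 14, 14, 23], requiring 5 comparisons. The merge step runs in O(n) time where n is the total number of elements.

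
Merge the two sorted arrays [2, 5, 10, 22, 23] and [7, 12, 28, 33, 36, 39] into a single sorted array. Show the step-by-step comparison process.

Merging process:

Compare 2 vs 7: take 2 from left. Merged: [2]
Compare 5 vs 7: take 5 from left. Merged: [2, 5]
Compare 10 vs 7: take 7 from right. Merged: [2, 5, 7]
Compare 10 vs 12: take 10 from left. Merged: [2, 5, 7, 10]
Compare 22 vs 12: take 12 from right. Merged: [2, 5, 7, 10, 12]
Compare 22 vs 28: take 22 from left. Merged: [2, 5, 7, 10, 12, 22]
Compare 23 vs 28: take 23 from left. Merged: [2, 5, 7, 10, 12, 22, 23]
Append remaining from right: [28, 33, 36, 39]. Merged: [2, 5, 7, 10, 12, 22, 23, 28, 33, 36, 39]

Final merged array: [2, 5, 7, 10, 12, 22, 23, 28, 33, 36, 39]
Total comparisons: 7

The merged array is [2, 5, 7, 10, 12, 22, 23, 28, 33, 36, 39], requiring 7 comparisons. The merge step runs in O(n) time where n is the total number of elements.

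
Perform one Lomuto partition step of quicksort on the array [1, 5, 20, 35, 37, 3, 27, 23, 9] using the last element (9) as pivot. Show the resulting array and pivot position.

Lomuto partition with pivot = 9:

Initial array: [1, 5, 20, 35, 37, 3, 27, 23, 9]

arr[0]=1 <= 9: swap with position 0, array becomes [1, 5, 20, 35, 37, 3, 27, 23, 9]
arr[1]=5 <= 9: swap with position 1, array becomes [1, 5, 20, 35, 37, 3, 27, 23, 9]
arr[2]=20 > 9: no swap
arr[3]=35 > 9: no swap
arr[4]=37 > 9: no swap
arr[5]=3 <= 9: swap with position 2, array becomes [1, 5, 3, 35, 37, 20, 27, 23, 9]
arr[6]=27 > 9: no swap
arr[7]=23 > 9: no swap

Place pivot at position 3: [1, 5, 3, 9, 37, 20, 27, 23, 35]
Pivot position: 3

After partitioning with pivot 9, the array becomes [1, 5, 3, 9, 37, 20, 27, 23, 35]. The pivot is placed at index 3. All elements to the left of the pivot are <= 9, and all elements to the right are > 9.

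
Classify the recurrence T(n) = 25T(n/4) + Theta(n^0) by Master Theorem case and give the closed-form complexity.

Master Theorem for T(n) = 25T(n/4) + O(n^0):

a = 25, b = 4, c = 0
log_b(a) = log_4(25) = 2.3219

Case 1: c = 0 < log_4(25) = 2.3219
T(n) = O(n^(log_4 25))

For T(n) = 25T(n/4) + O(n^0): log_4(25) = 2.3219. This is Case 1 of the Master Theorem (c < log_b(a), work dominated by leaves), giving O(n^(log_4 25)).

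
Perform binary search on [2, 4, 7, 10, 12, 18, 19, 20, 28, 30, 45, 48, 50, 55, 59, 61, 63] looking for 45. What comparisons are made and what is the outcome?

Binary search for 45 in [2, 4, 7, 10, 12, 18, 19, 20, 28, 30, 45, 48, 50, 55, 59, 61, 63]:

lo=0, hi=16, mid=8, arr[mid]=28 -> 28 < 45, search right half
lo=9, hi=16, mid=12, arr[mid]=50 -> 50 > 45, search left half
lo=9, hi=11, mid=10, arr[mid]=45 -> Found target at index 10!

Binary search finds 45 at index 10 after 3 comparisons. The search repeatedly halves the search space by comparing with the middle element.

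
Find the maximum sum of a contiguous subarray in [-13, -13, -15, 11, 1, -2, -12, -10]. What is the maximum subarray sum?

Using Kadane's algorithm on [-13, -13, -15, 11, 1, -2, -12, -10]:

Scanning through the array:
Position 1 (value -13): max_ending_here = -13, max_so_far = -13
Position 2 (value -15): max_ending_here = -15, max_so_far = -13
Position 3 (value 11): max_ending_here = 11, max_so_far = 11
Position 4 (value 1): max_ending_here = 12, max_so_far = 12
Position 5 (value -2): max_ending_here = 10, max_so_far = 12
Position 6 (value -12): max_ending_here = -2, max_so_far = 12
Position 7 (value -10): max_ending_here = -10, max_so_far = 12

Maximum subarray: [11, 1]
Maximum sum: 12

The maximum subarray is [11, 1] with sum 12. This subarray runs from index 3 to index 4.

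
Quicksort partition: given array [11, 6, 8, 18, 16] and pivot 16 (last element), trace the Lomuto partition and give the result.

Lomuto partition with pivot = 16:

Initial array: [11, 6, 8, 18, 16]

arr[0]=11 <= 16: swap with position 0, array becomes [11, 6, 8, 18, 16]
arr[1]=6 <= 16: swap with position 1, array becomes [11, 6, 8, 18, 16]
arr[2]=8 <= 16: swap with position 2, array becomes [11, 6, 8, 18, 16]
arr[3]=18 > 16: no swap

Place pivot at position 3: [11, 6, 8, 16, 18]
Pivot position: 3

After partitioning with pivot 16, the array becomes [11, 6, 8, 16, 18]. The pivot is placed at index 3. All elements to the left of the pivot are <= 16, and all elements to the right are > 16.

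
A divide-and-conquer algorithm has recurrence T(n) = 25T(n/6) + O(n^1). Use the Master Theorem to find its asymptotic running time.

Master Theorem for T(n) = 25T(n/6) + O(n^1):

a = 25, b = 6, c = 1
log_b(a) = log_6(25) = 1.7965

Case 1: c = 1 < log_6(25) = 1.7965
T(n) = O(n^(log_6 25))

For T(n) = 25T(n/6) + O(n^1): log_6(25) = 1.7965. This is Case 1 of the Master Theorem (c < log_b(a), work dominated by leaves), giving O(n^(log_6 25)).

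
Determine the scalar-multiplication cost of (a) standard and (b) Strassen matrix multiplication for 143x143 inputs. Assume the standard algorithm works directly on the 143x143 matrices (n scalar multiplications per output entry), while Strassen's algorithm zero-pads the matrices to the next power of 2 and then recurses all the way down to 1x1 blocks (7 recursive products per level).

Matrix multiplication for 143x143 matrices:

Strassen's algorithm requires power-of-2 dimensions. Pad 143x143 to 256x256 (next power of 2).

Standard algorithm: 143^3 = 2924207 multiplications
Strassen's algorithm: 7^(log2(256)) = 7^8 = 5764801 multiplications
Difference: 2924207 - 5764801 = -2840594 (Strassen uses MORE here due to padding overhead — for small or just-over-power-of-2 n, padding can outweigh the per-level savings)

Standard: 2924207 multiplications (143^3). Strassen: 5764801 multiplications (7^8, after padding to 256x256). Strassen reduces 8 recursive multiplications to 7 at each level.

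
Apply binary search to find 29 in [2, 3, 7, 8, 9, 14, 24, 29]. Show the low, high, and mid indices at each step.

Binary search for 29 in [2, 3, 7, 8, 9, 14, 24, 29]:

lo=0, hi=7, mid=3, arr[mid]=8 -> 8 < 29, search right half
lo=4, hi=7, mid=5, arr[mid]=14 -> 14 < 29, search right half
lo=6, hi=7, mid=6, arr[mid]=24 -> 24 < 29, search right half
lo=7, hi=7, mid=7, arr[mid]=29 -> Found target at index 7!

Binary search finds 29 at index 7 after 4 comparisons. The search repeatedly halves the search space by comparing with the middle element.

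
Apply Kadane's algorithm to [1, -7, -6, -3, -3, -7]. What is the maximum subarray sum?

Using Kadane's algorithm on [1, -7, -6, -3, -3, -7]:

Scanning through the array:
Position 1 (value -7): max_ending_here = -6, max_so_far = 1
Position 2 (value -6): max_ending_here = -6, max_so_far = 1
Position 3 (value -3): max_ending_here = -3, max_so_far = 1
Position 4 (value -3): max_ending_here = -3, max_so_far = 1
Position 5 (value -7): max_ending_here = -7, max_so_far = 1

Maximum subarray: [1]
Maximum sum: 1

The maximum subarray is [1] with sum 1. This subarray runs from index 0 to index 0.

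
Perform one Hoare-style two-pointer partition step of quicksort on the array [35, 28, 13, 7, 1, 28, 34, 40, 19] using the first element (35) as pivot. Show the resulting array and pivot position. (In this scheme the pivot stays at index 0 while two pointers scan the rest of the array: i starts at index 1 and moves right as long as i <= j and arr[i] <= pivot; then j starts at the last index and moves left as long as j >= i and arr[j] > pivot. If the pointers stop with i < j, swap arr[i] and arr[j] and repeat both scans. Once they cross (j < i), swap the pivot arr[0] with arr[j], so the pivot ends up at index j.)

Hoare-style two-pointer partition with pivot = 35:

Initial array: [35, 28, 13, 7, 1, 28, 34, 40, 19]

Pointers start at i = 1, j = 8.
i stops at index 7 (arr[7]=40 > 35), j stops at index 8 (arr[8]=19 <= 35): swap arr[7] and arr[8], array becomes [35, 28, 13, 7, 1, 28, 34, 19, 40]
i ends at 8, j ends at 7: the pointers have crossed (j < i), so scanning stops.

Swap pivot arr[0] with arr[7] to place pivot at position 7: [19, 28, 13, 7, 1, 28, 34, 35, 40]
Pivot position: 7

After partitioning with pivot 35, the array becomes [19, 28, 13, 7, 1, 28, 34, 35, 40]. The pivot is placed at index 7. All elements to the left of the pivot are <= 35, and all elements to the right are > 35.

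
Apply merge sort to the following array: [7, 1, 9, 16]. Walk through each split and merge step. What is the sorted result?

Merge sort trace:

Split: [7, 1, 9, 16] -> [7, 1] and [9, 16]
  Split: [7, 1] -> [7] and [1]
  Merge: [7] + [1] -> [1, 7]
  Split: [9, 16] -> [9] and [16]
  Merge: [9] + [16] -> [9, 16]
Merge: [1, 7] + [9, 16] -> [1, 7, 9, 16]

Final sorted array: [1, 7, 9, 16]

The merge sort proceeds by recursively splitting the array and merging sorted halves.
After all merges, the sorted array is [1, 7, 9, 16].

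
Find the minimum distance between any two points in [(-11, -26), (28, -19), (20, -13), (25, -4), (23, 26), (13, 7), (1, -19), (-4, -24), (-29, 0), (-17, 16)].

Computing all pairwise distances among 10 points:

d((-11, -26), (28, -19)) = 39.6232
d((-11, -26), (20, -13)) = 33.6155
d((-11, -26), (25, -4)) = 42.19
d((-11, -26), (23, 26)) = 62.1289
d((-11, -26), (13, 7)) = 40.8044
d((-11, -26), (1, -19)) = 13.8924
d((-11, -26), (-4, -24)) = 7.2801
d((-11, -26), (-29, 0)) = 31.6228
d((-11, -26), (-17, 16)) = 42.4264
d((28, -19), (20, -13)) = 10.0
d((28, -19), (25, -4)) = 15.2971
d((28, -19), (23, 26)) = 45.2769
d((28, -19), (13, 7)) = 30.0167
d((28, -19), (1, -19)) = 27.0
d((28, -19), (-4, -24)) = 32.3883
d((28, -19), (-29, 0)) = 60.0833
d((28, -19), (-17, 16)) = 57.0088
d((20, -13), (25, -4)) = 10.2956
d((20, -13), (23, 26)) = 39.1152
d((20, -13), (13, 7)) = 21.1896
d((20, -13), (1, -19)) = 19.9249
d((20, -13), (-4, -24)) = 26.4008
d((20, -13), (-29, 0)) = 50.6952
d((20, -13), (-17, 16)) = 47.0106
d((25, -4), (23, 26)) = 30.0666
d((25, -4), (13, 7)) = 16.2788
d((25, -4), (1, -19)) = 28.3019
d((25, -4), (-4, -24)) = 35.2278
d((25, -4), (-29, 0)) = 54.1479
d((25, -4), (-17, 16)) = 46.5188
d((23, 26), (13, 7)) = 21.4709
d((23, 26), (1, -19)) = 50.0899
d((23, 26), (-4, -24)) = 56.8243
d((23, 26), (-29, 0)) = 58.1378
d((23, 26), (-17, 16)) = 41.2311
d((13, 7), (1, -19)) = 28.6356
d((13, 7), (-4, -24)) = 35.3553
d((13, 7), (-29, 0)) = 42.5793
d((13, 7), (-17, 16)) = 31.3209
d((1, -19), (-4, -24)) = 7.0711 <-- minimum
d((1, -19), (-29, 0)) = 35.5106
d((1, -19), (-17, 16)) = 39.3573
d((-4, -24), (-29, 0)) = 34.6554
d((-4, -24), (-17, 16)) = 42.0595
d((-29, 0), (-17, 16)) = 20.0

Closest pair: (1, -19) and (-4, -24) with distance 7.0711

The closest pair is (1, -19) and (-4, -24) with Euclidean distance 7.0711. For 10 points, brute-force pairwise comparison is shown above. For large n, the divide-and-conquer algorithm (sort by x, recurse on halves, check the dividing strip) achieves O(n log n).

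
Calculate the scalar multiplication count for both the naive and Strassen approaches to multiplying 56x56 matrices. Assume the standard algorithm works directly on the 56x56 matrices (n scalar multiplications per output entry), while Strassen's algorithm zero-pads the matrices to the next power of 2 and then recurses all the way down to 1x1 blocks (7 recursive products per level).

Matrix multiplication for 56x56 matrices:

Strassen's algorithm requires power-of-2 dimensions. Pad 56x56 to 64x64 (next power of 2).

Standard algorithm: 56^3 = 175616 multiplications
Strassen's algorithm: 7^(log2(64)) = 7^6 = 117649 multiplications
Savings: 175616 - 117649 = 57967 multiplications

Standard: 175616 multiplications (56^3). Strassen: 117649 multiplications (7^6, after padding to 64x64). Strassen reduces 8 recursive multiplications to 7 at each level.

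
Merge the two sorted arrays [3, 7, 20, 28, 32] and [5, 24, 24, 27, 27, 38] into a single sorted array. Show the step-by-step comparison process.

Merging process:

Compare 3 vs 5: take 3 from left. Merged: [3]
Compare 7 vs 5: take 5 from right. Merged: [3, 5]
Compare 7 vs 24: take 7 from left. Merged: [3, 5, 7]
Compare 20 vs 24: take 20 from left. Merged: [3, 5, 7, 20]
Compare 28 vs 24: take 24 from right. Merged: [3, 5, 7, 20, 24]
Compare 28 vs 24: take 24 from right. Merged: [3, 5, 7, 20, 24, 24]
Compare 28 vs 27: take 27 from right. Merged: [3, 5, 7, 20, 24, 24, 27]
Compare 28 vs 27: take 27 from right. Merged: [3, 5, 7, 20, 24, 24, 27, 27]
Compare 28 vs 38: take 28 from left. Merged: [3, 5, 7, 20, 24, 24, 27, 27, 28]
Compare 32 vs 38: take 32 from left. Merged: [3, 5, 7, 20, 24, 24, 27, 27, 28, 32]
Append remaining from right: [38]. Merged: [3, 5, 7, 20, 24, 24, 27, 27, 28, 32, 38]

Final merged array: [3, 5, 7, 20, 24, 24, 27, 27, 28, 32, 38]
Total comparisons: 10

The merged array is [3, 5, 7, 20, 24, 24, 27, 27, 28, 32, 38], requiring 10 comparisons. The merge step runs in O(n) time where n is the total number of elements.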